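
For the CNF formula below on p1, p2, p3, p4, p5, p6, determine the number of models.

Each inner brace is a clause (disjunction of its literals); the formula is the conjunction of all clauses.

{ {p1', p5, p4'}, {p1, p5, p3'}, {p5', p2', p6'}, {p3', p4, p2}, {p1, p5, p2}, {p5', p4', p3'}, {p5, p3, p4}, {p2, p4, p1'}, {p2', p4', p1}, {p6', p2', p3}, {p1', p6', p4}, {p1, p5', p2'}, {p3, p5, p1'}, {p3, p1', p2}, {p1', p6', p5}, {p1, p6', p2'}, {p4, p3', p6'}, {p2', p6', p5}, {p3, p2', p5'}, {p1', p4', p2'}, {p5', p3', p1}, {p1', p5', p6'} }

6

There are 2^6 = 64 truth assignments over (p1, p2, p3, p4, p5, p6).
Split on p3. With p3 = 1, the clauses containing p3 are satisfied and p3' drops from the rest; 2 of the 2^5 = 32 assignments to the other variables satisfy what remains.
With p3 = 0, by the same count on the reduced clause set, 4 assignments work.
Total: 2 + 4 = 6.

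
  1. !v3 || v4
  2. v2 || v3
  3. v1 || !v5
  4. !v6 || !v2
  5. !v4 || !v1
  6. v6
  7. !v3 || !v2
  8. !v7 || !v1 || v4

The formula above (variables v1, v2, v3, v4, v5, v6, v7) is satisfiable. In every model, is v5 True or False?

Suppose v5 = true.
From the singleton clause (v1), v1 = true.
From the singleton clause (!v4), v4 = false.
From the singleton clause (!v3), v3 = false.
From the singleton clause (v2), v2 = true.
From the singleton clause (!v6), v6 = false.
But (v6) is also a unit clause — contradiction.
So every satisfying assignment has v5 = False.

False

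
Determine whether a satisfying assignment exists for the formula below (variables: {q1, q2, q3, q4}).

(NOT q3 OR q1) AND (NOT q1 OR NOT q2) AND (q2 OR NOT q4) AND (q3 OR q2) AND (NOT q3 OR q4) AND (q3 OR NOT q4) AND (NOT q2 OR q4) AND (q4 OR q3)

Branch on q3: set q3 = false.
Unit clause (q2) forces q2 = true.
Unit clause (NOT q1) forces q1 = false.
Unit clause (NOT q4) forces q4 = false.
But (q4) is also a unit clause — contradiction.
That branch fails; take q3 = true instead.
Unit clause (q1) forces q1 = true.
Unit clause (NOT q2) forces q2 = false.
Unit clause (NOT q4) forces q4 = false.
But (q4) is also a unit clause — contradiction.
Both values of q3 lead to a conflict.
No assignment satisfies every clause.

No, unsatisfiable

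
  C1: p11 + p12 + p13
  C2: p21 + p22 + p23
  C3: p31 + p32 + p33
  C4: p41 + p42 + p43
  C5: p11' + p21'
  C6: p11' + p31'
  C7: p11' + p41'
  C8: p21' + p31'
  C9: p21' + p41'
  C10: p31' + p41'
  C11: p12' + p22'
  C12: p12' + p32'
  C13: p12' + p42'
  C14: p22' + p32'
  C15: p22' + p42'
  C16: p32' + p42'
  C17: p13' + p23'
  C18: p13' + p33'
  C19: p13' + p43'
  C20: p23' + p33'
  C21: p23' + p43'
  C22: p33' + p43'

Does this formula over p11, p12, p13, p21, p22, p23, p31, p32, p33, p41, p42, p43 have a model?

No

Try p11 = 0.
Try p12 = 1.
Unit clause (p22') forces p22 = 0.
Unit clause (p32') forces p32 = 0.
Unit clause (p42') forces p42 = 0.
Try p21 = 1.
Unit clause (p31') forces p31 = 0.
Unit clause (p33) forces p33 = 1.
Unit clause (p41') forces p41 = 0.
Unit clause (p43) forces p43 = 1.
Now (p43') is unsatisfied and unit — conflict.
Backtrack on p21: now try p21 = 0.
Unit clause (p23) forces p23 = 1.
Unit clause (p13') forces p13 = 0.
Unit clause (p33') forces p33 = 0.
Unit clause (p31) forces p31 = 1.
Unit clause (p41') forces p41 = 0.
Unit clause (p43) forces p43 = 1.
Now (p43') is unsatisfied and unit — conflict.
Either choice for p21 ends in contradiction.
Backtrack on p12: now try p12 = 0.
Unit clause (p13) forces p13 = 1.
Unit clause (p23') forces p23 = 0.
Unit clause (p33') forces p33 = 0.
Unit clause (p43') forces p43 = 0.
Try p21 = 1.
Unit clause (p31') forces p31 = 0.
Unit clause (p32) forces p32 = 1.
Unit clause (p41') forces p41 = 0.
Unit clause (p42) forces p42 = 1.
Now (p42') is unsatisfied and unit — conflict.
Backtrack on p21: now try p21 = 0.
Unit clause (p22) forces p22 = 1.
Unit clause (p32') forces p32 = 0.
Unit clause (p31) forces p31 = 1.
Unit clause (p41') forces p41 = 0.
Unit clause (p42) forces p42 = 1.
Now (p42') is unsatisfied and unit — conflict.
Either choice for p21 ends in contradiction.
Either choice for p12 ends in contradiction.
Backtrack on p11: now try p11 = 1.
Unit clause (p21') forces p21 = 0.
Unit clause (p31') forces p31 = 0.
Unit clause (p41') forces p41 = 0.
Try p22 = 1.
Unit clause (p12') forces p12 = 0.
Unit clause (p32') forces p32 = 0.
Unit clause (p33) forces p33 = 1.
Unit clause (p42') forces p42 = 0.
Unit clause (p43) forces p43 = 1.
Now (p43') is unsatisfied and unit — conflict.
Backtrack on p22: now try p22 = 0.
Unit clause (p23) forces p23 = 1.
Unit clause (p13') forces p13 = 0.
Unit clause (p33') forces p33 = 0.
Unit clause (p32) forces p32 = 1.
Unit clause (p12') forces p12 = 0.
Unit clause (p42') forces p42 = 0.
Unit clause (p43) forces p43 = 1.
Now (p43') is unsatisfied and unit — conflict.
Either choice for p22 ends in contradiction.
Either choice for p11 ends in contradiction.
No assignment satisfies every clause.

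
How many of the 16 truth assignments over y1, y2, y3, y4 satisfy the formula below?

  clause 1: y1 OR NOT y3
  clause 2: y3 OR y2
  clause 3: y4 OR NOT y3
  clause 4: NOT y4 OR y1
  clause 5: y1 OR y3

4

There are 2^4 = 16 truth assignments over (y1, y2, y3, y4).
Check each against the 5 clauses (columns in the order y1, y2, y3, y4):
  F F F F  ✗ fails (y3 OR y2)
  F F F T  ✗ fails (y3 OR y2)
  F F T F  ✗ fails (y1 OR NOT y3)
  F F T T  ✗ fails (y1 OR NOT y3)
  F T F F  ✗ fails (y1 OR y3)
  F T F T  ✗ fails (NOT y4 OR y1)
  F T T F  ✗ fails (y1 OR NOT y3)
  F T T T  ✗ fails (y1 OR NOT y3)
  T F F F  ✗ fails (y3 OR y2)
  T F F T  ✗ fails (y3 OR y2)
  T F T F  ✗ fails (y4 OR NOT y3)
  T F T T  ✓ satisfies all
  T T F F  ✓ satisfies all
  T T F T  ✓ satisfies all
  T T T F  ✗ fails (y4 OR NOT y3)
  T T T T  ✓ satisfies all
4 of the 16 rows are models.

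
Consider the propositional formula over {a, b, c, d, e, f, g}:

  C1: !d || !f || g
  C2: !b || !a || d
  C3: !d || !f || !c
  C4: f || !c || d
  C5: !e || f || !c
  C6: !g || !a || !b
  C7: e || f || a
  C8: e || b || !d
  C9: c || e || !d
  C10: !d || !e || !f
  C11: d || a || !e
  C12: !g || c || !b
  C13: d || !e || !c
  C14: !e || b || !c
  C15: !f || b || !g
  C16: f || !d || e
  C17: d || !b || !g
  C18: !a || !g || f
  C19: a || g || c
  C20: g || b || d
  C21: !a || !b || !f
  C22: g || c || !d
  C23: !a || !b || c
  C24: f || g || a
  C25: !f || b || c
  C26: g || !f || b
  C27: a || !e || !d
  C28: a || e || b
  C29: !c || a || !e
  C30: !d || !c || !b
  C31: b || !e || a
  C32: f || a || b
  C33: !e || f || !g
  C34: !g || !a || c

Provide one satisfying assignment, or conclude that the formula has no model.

a: false; b: true; c: true; d: false; e: false; f: true; g: false

Case d = false:
Case b = true:
(!a) alone gives a = false.
(!e) alone gives e = false.
(f) alone gives f = true.
(!g) alone gives g = false.
(c) alone gives c = true.
Every clause now holds.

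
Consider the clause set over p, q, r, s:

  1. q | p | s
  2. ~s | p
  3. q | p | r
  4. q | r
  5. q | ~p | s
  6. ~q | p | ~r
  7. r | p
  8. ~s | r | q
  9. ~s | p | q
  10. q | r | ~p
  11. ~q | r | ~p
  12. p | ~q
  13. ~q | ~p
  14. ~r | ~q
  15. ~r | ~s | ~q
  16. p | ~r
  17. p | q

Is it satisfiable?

Branch on s: set s = 1.
Unit clause (p) forces p = 1.
Unit clause (~q) forces q = 0.
Unit clause (r) forces r = 1.
Every clause now holds.
A satisfying assignment: p ↦ 1; q ↦ 0; r ↦ 1; s ↦ 1.

Satisfiable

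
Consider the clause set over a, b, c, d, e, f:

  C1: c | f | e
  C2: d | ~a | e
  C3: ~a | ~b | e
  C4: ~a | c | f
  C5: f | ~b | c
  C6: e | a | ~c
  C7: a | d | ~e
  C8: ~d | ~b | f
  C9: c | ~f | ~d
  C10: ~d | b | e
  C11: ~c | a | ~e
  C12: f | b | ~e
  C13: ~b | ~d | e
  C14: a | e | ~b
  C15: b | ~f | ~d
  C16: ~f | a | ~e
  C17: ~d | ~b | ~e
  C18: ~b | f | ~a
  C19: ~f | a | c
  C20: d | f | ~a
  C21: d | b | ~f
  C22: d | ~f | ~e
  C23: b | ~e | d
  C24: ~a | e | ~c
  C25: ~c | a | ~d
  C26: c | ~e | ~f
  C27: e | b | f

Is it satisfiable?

Case c = 1:
Case e = 1:
From the singleton clause (a), a = 1.
Case f = 1:
From the singleton clause (d), d = 1.
From the singleton clause (b), b = 1.
But (~b) is also a unit clause — contradiction.
Backtrack on f: now try f = 0.
From the singleton clause (b), b = 1.
But (~b) is also a unit clause — contradiction.
Both values of f lead to a conflict.
Backtrack on e: now try e = 0.
From the singleton clause (a), a = 1.
But (~a) is also a unit clause — contradiction.
Both values of e lead to a conflict.
Backtrack on c: now try c = 0.
Case f = 1:
From the singleton clause (~d), d = 0.
From the singleton clause (a), a = 1.
From the singleton clause (e), e = 1.
But (~e) is also a unit clause — contradiction.
Backtrack on f: now try f = 0.
From the singleton clause (e), e = 1.
From the singleton clause (~a), a = 0.
From the singleton clause (~b), b = 0.
But (b) is also a unit clause — contradiction.
Both values of f lead to a conflict.
Both values of c lead to a conflict.
No assignment satisfies every clause.

Unsatisfiable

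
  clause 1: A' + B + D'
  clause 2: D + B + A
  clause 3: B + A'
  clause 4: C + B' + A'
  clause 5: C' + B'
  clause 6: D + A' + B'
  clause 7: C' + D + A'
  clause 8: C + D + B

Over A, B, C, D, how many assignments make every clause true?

There are 2^4 = 16 truth assignments over (A, B, C, D).
Split on D. With D = 1, the clauses containing D are satisfied and D' drops from the rest; 3 of the 2^3 = 8 assignments to the other variables satisfy what remains.
With D = 0, by the same count on the reduced clause set, 1 assignment works.
(One model: A=F, B=F, C=F, D=T.)
Total: 3 + 1 = 4.

4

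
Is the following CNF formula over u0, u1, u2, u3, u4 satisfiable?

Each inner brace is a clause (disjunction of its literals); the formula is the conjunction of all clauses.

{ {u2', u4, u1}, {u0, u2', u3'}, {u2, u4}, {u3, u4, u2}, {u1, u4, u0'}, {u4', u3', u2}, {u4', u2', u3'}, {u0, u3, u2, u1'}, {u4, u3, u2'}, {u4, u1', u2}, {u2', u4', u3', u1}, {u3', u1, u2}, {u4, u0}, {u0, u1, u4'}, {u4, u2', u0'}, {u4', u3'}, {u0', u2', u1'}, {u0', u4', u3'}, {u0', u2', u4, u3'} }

Suppose u2 = 1.
Suppose u4 = 1.
From the singleton clause (u3'), u3 = 0.
Suppose u0 = 1.
From the singleton clause (u1'), u1 = 0.
Every clause now holds.
A satisfying assignment: u0=1, u1=0, u2=1, u3=0, u4=1.

Yes, satisfiable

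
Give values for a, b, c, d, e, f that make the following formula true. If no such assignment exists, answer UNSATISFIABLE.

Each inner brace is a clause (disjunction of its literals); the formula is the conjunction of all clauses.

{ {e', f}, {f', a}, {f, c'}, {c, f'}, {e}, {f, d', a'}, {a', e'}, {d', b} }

UNSATISFIABLE

From the singleton clause (e), e = 1.
From the singleton clause (f), f = 1.
From the singleton clause (a), a = 1.
Now (a') is unsatisfied and unit — conflict.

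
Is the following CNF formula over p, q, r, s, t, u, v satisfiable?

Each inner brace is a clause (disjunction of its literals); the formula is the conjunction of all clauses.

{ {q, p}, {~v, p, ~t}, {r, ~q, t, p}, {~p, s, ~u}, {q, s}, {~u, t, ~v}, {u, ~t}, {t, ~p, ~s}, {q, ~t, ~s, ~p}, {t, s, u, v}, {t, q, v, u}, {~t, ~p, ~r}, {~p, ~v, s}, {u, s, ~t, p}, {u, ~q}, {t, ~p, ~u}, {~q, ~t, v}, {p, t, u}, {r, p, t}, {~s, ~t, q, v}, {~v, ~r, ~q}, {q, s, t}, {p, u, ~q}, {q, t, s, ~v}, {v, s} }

Branch on q: set q = 1.
Unit clause (u) forces u = 1.
Branch on p: set p = 1.
Unit clause (s) forces s = 1.
Unit clause (t) forces t = 1.
Unit clause (~r) forces r = 0.
Unit clause (v) forces v = 1.
All clauses are satisfied.
A satisfying assignment: p: 1; q: 1; r: 0; s: 1; t: 1; u: 1; v: 1.

Yes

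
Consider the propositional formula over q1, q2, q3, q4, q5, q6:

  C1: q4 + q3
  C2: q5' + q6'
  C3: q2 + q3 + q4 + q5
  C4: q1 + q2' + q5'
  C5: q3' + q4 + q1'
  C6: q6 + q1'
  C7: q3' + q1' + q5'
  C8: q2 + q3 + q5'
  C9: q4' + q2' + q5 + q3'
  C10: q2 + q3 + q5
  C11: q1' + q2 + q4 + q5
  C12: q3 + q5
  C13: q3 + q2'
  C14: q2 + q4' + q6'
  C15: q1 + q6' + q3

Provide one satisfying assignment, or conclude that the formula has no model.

q1=0; q2=0; q3=1; q4=1; q5=0; q6=0

Branch on q4: set q4 = 1.
Branch on q5: set q5 = 0.
From the singleton clause (q3), q3 = 1.
From the singleton clause (q2'), q2 = 0.
From the singleton clause (q6'), q6 = 0.
From the singleton clause (q1'), q1 = 0.
This assignment satisfies each clause.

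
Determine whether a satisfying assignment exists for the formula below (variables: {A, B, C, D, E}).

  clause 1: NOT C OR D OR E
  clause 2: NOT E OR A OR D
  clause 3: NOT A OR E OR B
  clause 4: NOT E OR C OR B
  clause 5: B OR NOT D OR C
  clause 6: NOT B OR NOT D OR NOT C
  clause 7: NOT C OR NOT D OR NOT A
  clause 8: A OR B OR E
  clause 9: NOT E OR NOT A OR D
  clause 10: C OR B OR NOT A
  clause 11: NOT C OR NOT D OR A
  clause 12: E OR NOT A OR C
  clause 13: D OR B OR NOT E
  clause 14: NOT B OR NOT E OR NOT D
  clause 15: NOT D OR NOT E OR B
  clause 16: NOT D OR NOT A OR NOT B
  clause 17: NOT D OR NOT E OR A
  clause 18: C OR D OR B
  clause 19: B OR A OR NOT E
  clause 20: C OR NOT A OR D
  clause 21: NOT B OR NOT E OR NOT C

Yes

Branch on C: set C = false.
Branch on E: set E = false.
From the singleton clause (NOT A), A = false.
From the singleton clause (B), B = true.
No clause remains; D is free.
A satisfying assignment: A ↦ false; B ↦ true; C ↦ false; D ↦ true; E ↦ false.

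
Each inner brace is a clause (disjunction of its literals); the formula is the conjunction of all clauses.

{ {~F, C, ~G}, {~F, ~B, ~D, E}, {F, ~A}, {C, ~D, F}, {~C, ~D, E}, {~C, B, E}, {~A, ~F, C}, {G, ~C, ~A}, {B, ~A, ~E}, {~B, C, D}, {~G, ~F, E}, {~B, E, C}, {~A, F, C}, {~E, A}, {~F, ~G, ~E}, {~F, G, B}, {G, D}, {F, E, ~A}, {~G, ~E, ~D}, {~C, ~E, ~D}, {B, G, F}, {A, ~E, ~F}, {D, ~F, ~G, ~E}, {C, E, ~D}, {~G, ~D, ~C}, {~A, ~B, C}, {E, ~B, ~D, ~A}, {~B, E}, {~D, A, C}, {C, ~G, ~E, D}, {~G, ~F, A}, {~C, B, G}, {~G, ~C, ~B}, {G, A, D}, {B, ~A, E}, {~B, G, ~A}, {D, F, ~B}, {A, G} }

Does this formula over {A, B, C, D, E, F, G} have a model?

Satisfiable

Branch on F: set F = 0.
The clause (~A) is unit, so A = 0.
The clause (~E) is unit, so E = 0.
The clause (~B) is unit, so B = 0.
The clause (~C) is unit, so C = 0.
The clause (~D) is unit, so D = 0.
The clause (G) is unit, so G = 1.
All clauses are satisfied.
A satisfying assignment: A ↦ 0; B ↦ 0; C ↦ 0; D ↦ 0; E ↦ 0; F ↦ 0; G ↦ 1.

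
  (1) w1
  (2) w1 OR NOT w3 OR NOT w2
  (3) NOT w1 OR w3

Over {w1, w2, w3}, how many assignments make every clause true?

There are 2^3 = 8 truth assignments over (w1, w2, w3).
Check each against the 3 clauses (columns in the order w1, w2, w3):
  F F F  ✗ fails (w1)
  F F T  ✗ fails (w1)
  F T F  ✗ fails (w1)
  F T T  ✗ fails (w1)
  T F F  ✗ fails (NOT w1 OR w3)
  T F T  ✓ satisfies all
  T T F  ✗ fails (NOT w1 OR w3)
  T T T  ✓ satisfies all
2 of the 8 rows are models.

2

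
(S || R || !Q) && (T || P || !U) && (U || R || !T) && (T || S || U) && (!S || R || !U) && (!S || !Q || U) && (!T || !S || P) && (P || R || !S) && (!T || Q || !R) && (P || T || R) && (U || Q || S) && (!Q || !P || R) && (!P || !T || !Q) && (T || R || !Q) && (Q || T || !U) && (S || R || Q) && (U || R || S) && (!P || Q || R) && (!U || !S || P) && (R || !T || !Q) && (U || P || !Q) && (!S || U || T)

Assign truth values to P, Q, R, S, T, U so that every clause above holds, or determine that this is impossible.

P ↦ false; Q ↦ true; R ↦ true; S ↦ false; T ↦ true; U ↦ true

Branch on S: set S = false.
Branch on R: set R = true.
Branch on T: set T = true.
From the singleton clause (Q), Q = true.
From the singleton clause (!P), P = false.
From the singleton clause (U), U = true.
Every clause now holds.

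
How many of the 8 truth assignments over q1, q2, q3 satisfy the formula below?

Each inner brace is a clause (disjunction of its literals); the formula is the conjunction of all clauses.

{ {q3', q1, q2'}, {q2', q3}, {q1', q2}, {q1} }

There are 2^3 = 8 truth assignments over (q1, q2, q3).
Check each against the 4 clauses (columns in the order q1, q2, q3):
  F F F  ✗ fails (q1)
  F F T  ✗ fails (q1)
  F T F  ✗ fails (q2' + q3)
  F T T  ✗ fails (q3' + q1 + q2')
  T F F  ✗ fails (q1' + q2)
  T F T  ✗ fails (q1' + q2)
  T T F  ✗ fails (q2' + q3)
  T T T  ✓ satisfies all
1 of the 8 rows is a model.

1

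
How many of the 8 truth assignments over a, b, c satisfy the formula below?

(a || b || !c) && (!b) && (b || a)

There are 2^3 = 8 truth assignments over (a, b, c).
Split on b. With b = true, the clauses containing b are satisfied and !b drops from the rest; 0 of the 2^2 = 4 assignments to the other variables satisfy what remains.
With b = false, by the same count on the reduced clause set, 2 assignments work.
(One model: a=T, b=F, c=F.)
Total: 0 + 2 = 2.

2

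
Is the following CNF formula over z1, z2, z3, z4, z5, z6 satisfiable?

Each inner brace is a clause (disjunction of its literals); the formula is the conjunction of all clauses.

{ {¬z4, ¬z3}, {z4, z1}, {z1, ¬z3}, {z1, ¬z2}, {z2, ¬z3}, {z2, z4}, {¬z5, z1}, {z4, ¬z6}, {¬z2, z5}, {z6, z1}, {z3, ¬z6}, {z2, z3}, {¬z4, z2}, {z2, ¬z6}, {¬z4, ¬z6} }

Branch on z4: set z4 = False.
The clause (z1) is unit, so z1 = True.
The clause (z2) is unit, so z2 = True.
The clause (¬z6) is unit, so z6 = False.
The clause (z5) is unit, so z5 = True.
Every clause is now satisfied; z3 is unconstrained.
A satisfying assignment: z1 ↦ True,  z2 ↦ True,  z3 ↦ True,  z4 ↦ False,  z5 ↦ True,  z6 ↦ False.

Yes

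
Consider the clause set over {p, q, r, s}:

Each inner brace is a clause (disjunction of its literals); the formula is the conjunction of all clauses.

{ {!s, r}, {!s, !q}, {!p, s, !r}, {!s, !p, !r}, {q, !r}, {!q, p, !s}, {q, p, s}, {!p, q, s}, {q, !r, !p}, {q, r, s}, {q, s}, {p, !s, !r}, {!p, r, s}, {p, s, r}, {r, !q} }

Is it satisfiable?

Branch on s: set s = false.
The clause (q) is unit, so q = true.
The clause (r) is unit, so r = true.
The clause (!p) is unit, so p = false.
Every clause now holds.
A satisfying assignment: p ↦ false,  q ↦ true,  r ↦ true,  s ↦ false.

Yes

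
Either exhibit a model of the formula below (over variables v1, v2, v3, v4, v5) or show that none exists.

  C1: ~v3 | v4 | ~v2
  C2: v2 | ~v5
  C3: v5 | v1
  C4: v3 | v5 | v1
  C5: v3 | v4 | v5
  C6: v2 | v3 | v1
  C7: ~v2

(~v2) alone gives v2 = 0.
(~v5) alone gives v5 = 0.
(v1) alone gives v1 = 1.
Case v3 = 0:
(v4) alone gives v4 = 1.
Every clause now holds.

v1=1; v2=0; v3=0; v4=1; v5=0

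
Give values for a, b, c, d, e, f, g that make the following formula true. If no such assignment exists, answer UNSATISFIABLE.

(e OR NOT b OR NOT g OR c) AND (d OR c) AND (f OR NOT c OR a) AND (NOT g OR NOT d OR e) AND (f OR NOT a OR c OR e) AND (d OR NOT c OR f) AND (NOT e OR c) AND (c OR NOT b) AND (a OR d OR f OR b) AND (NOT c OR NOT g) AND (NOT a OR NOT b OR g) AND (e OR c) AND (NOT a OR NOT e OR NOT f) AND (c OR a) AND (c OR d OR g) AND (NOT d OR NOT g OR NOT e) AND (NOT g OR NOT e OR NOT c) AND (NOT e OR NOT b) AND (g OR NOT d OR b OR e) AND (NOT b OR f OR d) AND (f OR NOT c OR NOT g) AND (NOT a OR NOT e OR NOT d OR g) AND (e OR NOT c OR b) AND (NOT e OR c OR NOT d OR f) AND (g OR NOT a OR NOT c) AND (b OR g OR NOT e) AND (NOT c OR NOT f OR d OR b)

a ↦ false, b ↦ true, c ↦ true, d ↦ false, e ↦ false, f ↦ true, g ↦ false

Branch on d: set d = false.
Unit clause (c) forces c = true.
Unit clause (f) forces f = true.
Unit clause (NOT g) forces g = false.
Unit clause (NOT a) forces a = false.
Unit clause (b) forces b = true.
Unit clause (NOT e) forces e = false.
This assignment satisfies each clause.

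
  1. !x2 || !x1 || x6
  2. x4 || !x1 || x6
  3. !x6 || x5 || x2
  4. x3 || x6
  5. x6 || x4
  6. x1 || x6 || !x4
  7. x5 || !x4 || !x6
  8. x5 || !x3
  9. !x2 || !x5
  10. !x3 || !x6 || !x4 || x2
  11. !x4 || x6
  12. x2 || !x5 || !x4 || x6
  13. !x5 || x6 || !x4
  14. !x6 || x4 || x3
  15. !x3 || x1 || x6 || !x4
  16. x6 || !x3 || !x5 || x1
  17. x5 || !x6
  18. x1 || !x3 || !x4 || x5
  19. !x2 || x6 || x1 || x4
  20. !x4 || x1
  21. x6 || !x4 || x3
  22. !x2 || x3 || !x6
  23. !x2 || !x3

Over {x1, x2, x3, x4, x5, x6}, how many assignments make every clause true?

3

There are 2^6 = 64 truth assignments over (x1, x2, x3, x4, x5, x6).
Split on x5. With x5 = true, the clauses containing x5 are satisfied and !x5 drops from the rest; 3 of the 2^5 = 32 assignments to the other variables satisfy what remains.
With x5 = false, by the same count on the reduced clause set, 0 assignments work.
(One model: x1=F, x2=F, x3=T, x4=F, x5=T, x6=T.)
Total: 3 + 0 = 3.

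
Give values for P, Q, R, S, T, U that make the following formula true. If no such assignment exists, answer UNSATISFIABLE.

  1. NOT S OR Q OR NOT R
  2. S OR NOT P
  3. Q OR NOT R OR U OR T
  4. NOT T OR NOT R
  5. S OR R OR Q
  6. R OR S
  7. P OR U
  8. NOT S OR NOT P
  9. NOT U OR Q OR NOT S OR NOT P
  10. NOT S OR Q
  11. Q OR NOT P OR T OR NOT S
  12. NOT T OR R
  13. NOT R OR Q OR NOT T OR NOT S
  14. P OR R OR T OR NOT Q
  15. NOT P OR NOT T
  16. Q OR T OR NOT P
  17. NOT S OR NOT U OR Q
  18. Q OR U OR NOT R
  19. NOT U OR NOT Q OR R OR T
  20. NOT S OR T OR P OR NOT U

Branch on S: set S = false.
(NOT P) alone gives P = false.
(R) alone gives R = true.
(NOT T) alone gives T = false.
(U) alone gives U = true.
All clauses hold; Q can take either value.

P ↦ false,  Q ↦ false,  R ↦ true,  S ↦ false,  T ↦ false,  U ↦ true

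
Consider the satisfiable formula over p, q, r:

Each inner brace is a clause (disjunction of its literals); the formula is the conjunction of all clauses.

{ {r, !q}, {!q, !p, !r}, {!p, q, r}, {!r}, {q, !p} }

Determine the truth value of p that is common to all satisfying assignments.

False

Suppose p = true.
(!r) alone gives r = false.
(!q) alone gives q = false.
But (q) is also a unit clause — contradiction.
So every satisfying assignment has p = False.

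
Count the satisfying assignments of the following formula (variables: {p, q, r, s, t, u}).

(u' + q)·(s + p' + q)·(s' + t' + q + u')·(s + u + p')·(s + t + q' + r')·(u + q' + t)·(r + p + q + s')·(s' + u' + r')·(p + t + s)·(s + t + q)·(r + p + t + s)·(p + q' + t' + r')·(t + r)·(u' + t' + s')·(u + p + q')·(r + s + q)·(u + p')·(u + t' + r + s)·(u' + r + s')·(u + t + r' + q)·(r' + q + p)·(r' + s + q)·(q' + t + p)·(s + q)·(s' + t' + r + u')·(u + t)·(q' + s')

3

There are 2^6 = 64 truth assignments over (p, q, r, s, t, u).
Split on r. With r = 1, the clauses containing r are satisfied and r' drops from the rest; 1 of the 2^5 = 32 assignments to the other variables satisfy what remains.
With r = 0, by the same count on the reduced clause set, 2 assignments work.
Total: 1 + 2 = 3.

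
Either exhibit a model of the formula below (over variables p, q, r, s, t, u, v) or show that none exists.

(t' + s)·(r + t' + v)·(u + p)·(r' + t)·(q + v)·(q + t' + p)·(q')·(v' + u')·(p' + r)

From the singleton clause (q'), q = 0.
From the singleton clause (v), v = 1.
From the singleton clause (u'), u = 0.
From the singleton clause (p), p = 1.
From the singleton clause (r), r = 1.
From the singleton clause (t), t = 1.
From the singleton clause (s), s = 1.
This assignment satisfies each clause.

p ↦ 1,  q ↦ 0,  r ↦ 1,  s ↦ 1,  t ↦ 1,  u ↦ 0,  v ↦ 1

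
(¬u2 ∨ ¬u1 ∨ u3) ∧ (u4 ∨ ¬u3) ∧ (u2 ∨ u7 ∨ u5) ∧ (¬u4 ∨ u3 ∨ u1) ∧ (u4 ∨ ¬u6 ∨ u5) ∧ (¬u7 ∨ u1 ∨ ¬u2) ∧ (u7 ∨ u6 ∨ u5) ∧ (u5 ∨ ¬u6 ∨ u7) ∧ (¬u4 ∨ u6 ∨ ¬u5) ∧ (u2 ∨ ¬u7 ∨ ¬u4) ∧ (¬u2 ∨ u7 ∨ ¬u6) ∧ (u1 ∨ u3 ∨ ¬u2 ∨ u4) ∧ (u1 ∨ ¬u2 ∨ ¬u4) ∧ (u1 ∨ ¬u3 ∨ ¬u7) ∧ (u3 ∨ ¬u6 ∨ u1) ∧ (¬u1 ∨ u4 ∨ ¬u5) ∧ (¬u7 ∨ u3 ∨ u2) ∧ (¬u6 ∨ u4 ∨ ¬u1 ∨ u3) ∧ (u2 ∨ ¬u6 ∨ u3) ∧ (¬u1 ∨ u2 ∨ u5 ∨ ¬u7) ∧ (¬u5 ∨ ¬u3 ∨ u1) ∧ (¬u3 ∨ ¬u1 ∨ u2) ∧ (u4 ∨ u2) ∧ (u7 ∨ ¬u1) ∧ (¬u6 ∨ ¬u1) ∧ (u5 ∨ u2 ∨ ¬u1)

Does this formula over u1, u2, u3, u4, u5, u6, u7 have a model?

Case u4 = True:
Case u3 = True:
Case u6 = False:
Unit clause (¬u5) forces u5 = False.
Unit clause (u7) forces u7 = True.
Unit clause (u2) forces u2 = True.
Unit clause (u1) forces u1 = True.
All clauses are satisfied.
A satisfying assignment: u1=True, u2=True, u3=True, u4=True, u5=False, u6=False, u7=True.

Satisfiable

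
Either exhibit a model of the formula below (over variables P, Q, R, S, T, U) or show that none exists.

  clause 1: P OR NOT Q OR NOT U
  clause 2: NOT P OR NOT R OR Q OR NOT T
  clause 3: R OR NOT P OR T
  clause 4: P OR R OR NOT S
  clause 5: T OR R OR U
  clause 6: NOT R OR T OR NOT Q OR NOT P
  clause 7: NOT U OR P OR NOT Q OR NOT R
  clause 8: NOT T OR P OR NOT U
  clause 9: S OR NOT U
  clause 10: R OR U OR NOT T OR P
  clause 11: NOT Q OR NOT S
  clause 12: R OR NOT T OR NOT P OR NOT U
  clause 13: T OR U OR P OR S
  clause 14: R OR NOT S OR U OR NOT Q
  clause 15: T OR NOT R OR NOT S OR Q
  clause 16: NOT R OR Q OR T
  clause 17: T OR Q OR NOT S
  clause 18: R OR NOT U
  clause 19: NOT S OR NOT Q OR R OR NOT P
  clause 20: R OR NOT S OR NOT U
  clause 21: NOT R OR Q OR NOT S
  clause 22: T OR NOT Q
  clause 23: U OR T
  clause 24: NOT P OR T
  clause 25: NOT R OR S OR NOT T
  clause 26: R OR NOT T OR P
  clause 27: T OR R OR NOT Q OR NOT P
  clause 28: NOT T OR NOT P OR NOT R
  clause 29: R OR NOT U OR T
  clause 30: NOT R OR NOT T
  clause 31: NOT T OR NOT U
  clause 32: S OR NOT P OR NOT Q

P=true, Q=false, R=false, S=false, T=true, U=false

Suppose S = false.
From the singleton clause (NOT U), U = false.
From the singleton clause (T), T = true.
From the singleton clause (NOT R), R = false.
From the singleton clause (P), P = true.
From the singleton clause (NOT Q), Q = false.
This assignment satisfies each clause.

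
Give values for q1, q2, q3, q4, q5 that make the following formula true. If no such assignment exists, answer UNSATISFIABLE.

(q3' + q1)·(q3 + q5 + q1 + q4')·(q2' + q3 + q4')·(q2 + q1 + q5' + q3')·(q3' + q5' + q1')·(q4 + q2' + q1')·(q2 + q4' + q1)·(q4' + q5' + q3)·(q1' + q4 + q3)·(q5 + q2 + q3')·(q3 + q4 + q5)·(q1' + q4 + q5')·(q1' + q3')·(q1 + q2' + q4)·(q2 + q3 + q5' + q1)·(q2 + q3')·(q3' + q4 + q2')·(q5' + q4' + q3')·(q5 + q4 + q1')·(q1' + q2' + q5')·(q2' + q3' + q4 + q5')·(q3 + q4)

q1 ↦ 1; q2 ↦ 0; q3 ↦ 0; q4 ↦ 1; q5 ↦ 0

Branch on q3: set q3 = 0.
The clause (q4) is unit, so q4 = 1.
The clause (q2') is unit, so q2 = 0.
The clause (q1) is unit, so q1 = 1.
The clause (q5') is unit, so q5 = 0.
Every clause now holds.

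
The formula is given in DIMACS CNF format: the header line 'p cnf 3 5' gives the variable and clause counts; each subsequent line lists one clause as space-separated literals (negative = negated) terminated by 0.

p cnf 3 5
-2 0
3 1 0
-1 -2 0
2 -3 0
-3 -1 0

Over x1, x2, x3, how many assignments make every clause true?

There are 2^3 = 8 truth assignments over (x1, x2, x3).
Check each against the 5 clauses (columns in the order x1, x2, x3):
  F F F  ✗ fails (x3 ∨ x1)
  F F T  ✗ fails (x2 ∨ ¬x3)
  F T F  ✗ fails (¬x2)
  F T T  ✗ fails (¬x2)
  T F F  ✓ satisfies all
  T F T  ✗ fails (x2 ∨ ¬x3)
  T T F  ✗ fails (¬x2)
  T T T  ✗ fails (¬x2)
1 of the 8 rows is a model.

1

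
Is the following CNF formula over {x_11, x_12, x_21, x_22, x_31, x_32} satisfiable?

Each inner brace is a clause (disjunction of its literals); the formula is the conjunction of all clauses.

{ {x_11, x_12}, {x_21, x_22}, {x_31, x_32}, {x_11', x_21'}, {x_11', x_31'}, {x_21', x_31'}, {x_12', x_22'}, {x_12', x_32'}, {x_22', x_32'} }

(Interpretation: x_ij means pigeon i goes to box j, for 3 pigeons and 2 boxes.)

Unsatisfiable

Branch on x_11: set x_11 = 1.
From the singleton clause (x_21'), x_21 = 0.
From the singleton clause (x_22), x_22 = 1.
From the singleton clause (x_31'), x_31 = 0.
From the singleton clause (x_32), x_32 = 1.
But (x_32') is also a unit clause — contradiction.
That branch fails; take x_11 = 0 instead.
From the singleton clause (x_12), x_12 = 1.
From the singleton clause (x_22'), x_22 = 0.
From the singleton clause (x_21), x_21 = 1.
From the singleton clause (x_31'), x_31 = 0.
From the singleton clause (x_32), x_32 = 1.
But (x_32') is also a unit clause — contradiction.
Either choice for x_11 ends in contradiction.
No assignment satisfies every clause.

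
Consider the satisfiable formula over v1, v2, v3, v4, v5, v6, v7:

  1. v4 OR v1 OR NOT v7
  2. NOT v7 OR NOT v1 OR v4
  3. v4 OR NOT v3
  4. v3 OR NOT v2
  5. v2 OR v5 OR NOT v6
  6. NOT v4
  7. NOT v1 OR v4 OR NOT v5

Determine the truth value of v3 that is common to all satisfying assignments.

Suppose v3 = true.
From the singleton clause (v4), v4 = true.
But (NOT v4) is also a unit clause — contradiction.
So every satisfying assignment has v3 = False.

False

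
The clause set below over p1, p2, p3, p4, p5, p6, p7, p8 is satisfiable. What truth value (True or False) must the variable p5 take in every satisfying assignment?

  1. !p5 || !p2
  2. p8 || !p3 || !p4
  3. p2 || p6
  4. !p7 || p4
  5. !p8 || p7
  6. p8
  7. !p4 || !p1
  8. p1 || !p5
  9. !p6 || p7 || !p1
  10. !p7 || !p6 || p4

False

Suppose p5 = true.
The clause (!p2) is unit, so p2 = false.
The clause (p6) is unit, so p6 = true.
The clause (p8) is unit, so p8 = true.
The clause (p7) is unit, so p7 = true.
The clause (p4) is unit, so p4 = true.
The clause (!p1) is unit, so p1 = false.
Now (p1) is unsatisfied and unit — conflict.
So every satisfying assignment has p5 = False.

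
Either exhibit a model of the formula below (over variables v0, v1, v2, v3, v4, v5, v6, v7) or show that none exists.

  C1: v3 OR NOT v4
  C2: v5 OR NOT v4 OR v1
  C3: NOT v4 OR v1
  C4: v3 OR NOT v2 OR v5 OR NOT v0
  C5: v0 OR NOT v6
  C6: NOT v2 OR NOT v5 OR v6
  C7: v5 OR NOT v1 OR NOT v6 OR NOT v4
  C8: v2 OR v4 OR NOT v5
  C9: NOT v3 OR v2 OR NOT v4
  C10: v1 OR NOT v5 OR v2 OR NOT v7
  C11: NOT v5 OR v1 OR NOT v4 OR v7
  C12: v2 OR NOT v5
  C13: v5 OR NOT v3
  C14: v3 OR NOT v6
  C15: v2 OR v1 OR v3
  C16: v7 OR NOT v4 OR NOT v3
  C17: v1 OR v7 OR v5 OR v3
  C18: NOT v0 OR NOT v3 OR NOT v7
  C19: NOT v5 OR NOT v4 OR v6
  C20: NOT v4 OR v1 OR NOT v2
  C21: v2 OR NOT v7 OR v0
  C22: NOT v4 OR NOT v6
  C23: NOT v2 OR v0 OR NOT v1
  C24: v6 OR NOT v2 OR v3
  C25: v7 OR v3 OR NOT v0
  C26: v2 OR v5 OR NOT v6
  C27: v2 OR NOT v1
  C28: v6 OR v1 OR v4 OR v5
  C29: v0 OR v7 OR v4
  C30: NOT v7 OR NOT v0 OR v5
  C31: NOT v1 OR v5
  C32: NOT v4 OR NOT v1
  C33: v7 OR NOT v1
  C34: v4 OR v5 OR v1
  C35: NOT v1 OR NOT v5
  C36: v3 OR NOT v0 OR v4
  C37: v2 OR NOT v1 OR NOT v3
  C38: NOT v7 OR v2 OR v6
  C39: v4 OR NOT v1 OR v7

Suppose v3 = true.
From the singleton clause (v5), v5 = true.
From the singleton clause (v2), v2 = true.
From the singleton clause (v6), v6 = true.
From the singleton clause (v0), v0 = true.
From the singleton clause (NOT v7), v7 = false.
From the singleton clause (NOT v4), v4 = false.
From the singleton clause (NOT v1), v1 = false.
This assignment satisfies each clause.

v0: true,  v1: false,  v2: true,  v3: true,  v4: false,  v5: true,  v6: true,  v7: false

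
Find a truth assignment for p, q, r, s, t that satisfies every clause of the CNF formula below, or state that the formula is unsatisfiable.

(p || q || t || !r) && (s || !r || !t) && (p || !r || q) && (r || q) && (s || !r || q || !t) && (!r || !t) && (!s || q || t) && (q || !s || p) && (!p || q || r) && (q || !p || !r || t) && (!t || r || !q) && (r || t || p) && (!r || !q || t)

p=true,  q=true,  r=false,  s=false,  t=false

Try r = false.
(q) alone gives q = true.
(!t) alone gives t = false.
(p) alone gives p = true.
Every clause is now satisfied; s is unconstrained.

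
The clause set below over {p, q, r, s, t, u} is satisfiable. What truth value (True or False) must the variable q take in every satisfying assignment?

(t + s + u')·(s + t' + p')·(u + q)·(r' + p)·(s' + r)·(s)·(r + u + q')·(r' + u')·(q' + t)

Suppose q = 0.
The clause (u) is unit, so u = 1.
The clause (s) is unit, so s = 1.
The clause (r) is unit, so r = 1.
Now (r') is unsatisfied and unit — conflict.
So every satisfying assignment has q = True.

True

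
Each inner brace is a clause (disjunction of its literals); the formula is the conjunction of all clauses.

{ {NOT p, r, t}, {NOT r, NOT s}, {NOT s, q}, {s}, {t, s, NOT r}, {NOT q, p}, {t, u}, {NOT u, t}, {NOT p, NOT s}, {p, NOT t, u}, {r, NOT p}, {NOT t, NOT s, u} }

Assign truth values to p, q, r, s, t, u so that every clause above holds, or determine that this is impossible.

(s) alone gives s = true.
(NOT r) alone gives r = false.
(q) alone gives q = true.
(p) alone gives p = true.
That conflicts with the unit clause (NOT p).

UNSATISFIABLE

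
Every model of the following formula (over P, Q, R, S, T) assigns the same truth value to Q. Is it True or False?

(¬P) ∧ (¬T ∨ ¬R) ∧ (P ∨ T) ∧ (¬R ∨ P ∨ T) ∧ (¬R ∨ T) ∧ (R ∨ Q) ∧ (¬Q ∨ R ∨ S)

Suppose Q = False.
From the singleton clause (¬P), P = False.
From the singleton clause (T), T = True.
From the singleton clause (¬R), R = False.
But (R) is also a unit clause — contradiction.
So every satisfying assignment has Q = True.

True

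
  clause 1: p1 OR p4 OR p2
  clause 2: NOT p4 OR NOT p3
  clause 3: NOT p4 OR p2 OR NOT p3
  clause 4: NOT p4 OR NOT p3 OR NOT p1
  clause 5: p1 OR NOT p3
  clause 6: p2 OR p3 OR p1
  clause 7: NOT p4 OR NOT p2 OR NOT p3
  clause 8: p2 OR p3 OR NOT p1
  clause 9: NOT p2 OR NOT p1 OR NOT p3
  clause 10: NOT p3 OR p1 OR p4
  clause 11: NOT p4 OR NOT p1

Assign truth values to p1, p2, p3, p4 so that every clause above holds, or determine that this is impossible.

Branch on p4: set p4 = false.
Branch on p1: set p1 = true.
Branch on p2: set p2 = false.
(p3) alone gives p3 = true.
Every clause now holds.

p1=true,  p2=false,  p3=true,  p4=false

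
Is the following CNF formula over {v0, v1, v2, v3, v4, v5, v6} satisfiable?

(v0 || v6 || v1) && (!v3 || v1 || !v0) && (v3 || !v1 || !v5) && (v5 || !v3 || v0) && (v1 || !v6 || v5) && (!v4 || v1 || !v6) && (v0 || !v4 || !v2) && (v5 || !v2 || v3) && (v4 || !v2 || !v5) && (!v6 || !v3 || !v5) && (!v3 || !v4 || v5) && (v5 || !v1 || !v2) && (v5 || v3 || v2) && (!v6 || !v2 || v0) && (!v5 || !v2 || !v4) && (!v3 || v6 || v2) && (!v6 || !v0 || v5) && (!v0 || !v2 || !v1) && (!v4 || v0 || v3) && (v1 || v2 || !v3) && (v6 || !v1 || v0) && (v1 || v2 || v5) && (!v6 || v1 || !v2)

Suppose v0 = true.
Suppose v3 = false.
Suppose v1 = false.
Suppose v6 = false.
Suppose v5 = true.
Suppose v4 = true.
The clause (!v2) is unit, so v2 = false.
Every clause now holds.
A satisfying assignment: v0: true; v1: false; v2: false; v3: false; v4: true; v5: true; v6: false.

Yes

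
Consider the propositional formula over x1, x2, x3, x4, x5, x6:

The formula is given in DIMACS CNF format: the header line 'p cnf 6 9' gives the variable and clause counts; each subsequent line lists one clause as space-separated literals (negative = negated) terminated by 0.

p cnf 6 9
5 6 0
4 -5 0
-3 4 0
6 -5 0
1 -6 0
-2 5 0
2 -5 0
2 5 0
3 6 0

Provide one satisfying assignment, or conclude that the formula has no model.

x1 ↦ True, x2 ↦ True, x3 ↦ False, x4 ↦ True, x5 ↦ True, x6 ↦ True

Case x5 = True:
From the singleton clause (x4), x4 = True.
From the singleton clause (x6), x6 = True.
From the singleton clause (x1), x1 = True.
From the singleton clause (x2), x2 = True.
No clause remains; x3 is free.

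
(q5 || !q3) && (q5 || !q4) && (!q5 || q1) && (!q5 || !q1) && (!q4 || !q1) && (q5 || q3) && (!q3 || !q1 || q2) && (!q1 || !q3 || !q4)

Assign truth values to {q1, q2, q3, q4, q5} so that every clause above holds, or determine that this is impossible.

Case q5 = true:
From the singleton clause (q1), q1 = true.
But (!q1) is also a unit clause — contradiction.
That branch fails; take q5 = false instead.
From the singleton clause (!q3), q3 = false.
But (q3) is also a unit clause — contradiction.
Either choice for q5 ends in contradiction.

UNSATISFIABLE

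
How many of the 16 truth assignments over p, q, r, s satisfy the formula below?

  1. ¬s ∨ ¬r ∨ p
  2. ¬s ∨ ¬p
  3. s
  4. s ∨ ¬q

There are 2^4 = 16 truth assignments over (p, q, r, s).
Check each against the 4 clauses (columns in the order p, q, r, s):
  F F F F  ✗ fails (s)
  F F F T  ✓ satisfies all
  F F T F  ✗ fails (s)
  F F T T  ✗ fails (¬s ∨ ¬r ∨ p)
  F T F F  ✗ fails (s)
  F T F T  ✓ satisfies all
  F T T F  ✗ fails (s)
  F T T T  ✗ fails (¬s ∨ ¬r ∨ p)
  T F F F  ✗ fails (s)
  T F F T  ✗ fails (¬s ∨ ¬p)
  T F T F  ✗ fails (s)
  T F T T  ✗ fails (¬s ∨ ¬p)
  T T F F  ✗ fails (s)
  T T F T  ✗ fails (¬s ∨ ¬p)
  T T T F  ✗ fails (s)
  T T T T  ✗ fails (¬s ∨ ¬p)
2 of the 16 rows are models.

2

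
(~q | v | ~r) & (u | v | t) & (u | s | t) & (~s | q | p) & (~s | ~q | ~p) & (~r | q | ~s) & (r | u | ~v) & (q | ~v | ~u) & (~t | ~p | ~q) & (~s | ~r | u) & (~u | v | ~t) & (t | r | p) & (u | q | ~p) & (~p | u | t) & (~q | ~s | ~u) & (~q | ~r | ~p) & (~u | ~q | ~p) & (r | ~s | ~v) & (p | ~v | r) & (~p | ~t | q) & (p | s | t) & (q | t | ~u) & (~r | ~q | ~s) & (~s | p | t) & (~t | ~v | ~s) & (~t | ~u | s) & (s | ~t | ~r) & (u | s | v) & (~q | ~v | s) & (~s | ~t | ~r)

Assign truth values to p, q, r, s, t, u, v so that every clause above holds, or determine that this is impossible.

p: 0,  q: 1,  r: 0,  s: 1,  t: 1,  u: 0,  v: 0

Branch on q: set q = 1.
Branch on v: set v = 0.
(~r) alone gives r = 0.
Branch on u: set u = 0.
(t) alone gives t = 1.
(~p) alone gives p = 0.
(s) alone gives s = 1.
All clauses are satisfied.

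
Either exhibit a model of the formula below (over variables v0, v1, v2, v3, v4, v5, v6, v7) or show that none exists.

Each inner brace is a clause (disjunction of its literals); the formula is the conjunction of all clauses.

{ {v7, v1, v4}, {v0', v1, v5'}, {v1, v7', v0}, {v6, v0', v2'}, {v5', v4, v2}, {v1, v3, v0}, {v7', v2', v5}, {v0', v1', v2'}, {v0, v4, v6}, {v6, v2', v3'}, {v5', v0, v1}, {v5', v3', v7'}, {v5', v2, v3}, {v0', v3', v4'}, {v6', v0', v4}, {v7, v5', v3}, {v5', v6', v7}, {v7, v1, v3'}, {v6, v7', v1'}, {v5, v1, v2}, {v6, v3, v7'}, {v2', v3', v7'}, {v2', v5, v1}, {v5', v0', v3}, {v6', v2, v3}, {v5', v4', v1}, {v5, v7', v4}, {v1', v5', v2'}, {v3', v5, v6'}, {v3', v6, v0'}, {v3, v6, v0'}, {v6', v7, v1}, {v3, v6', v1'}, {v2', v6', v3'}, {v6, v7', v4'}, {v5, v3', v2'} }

v0 ↦ 0,  v1 ↦ 1,  v2 ↦ 0,  v3 ↦ 1,  v4 ↦ 1,  v5 ↦ 0,  v6 ↦ 0,  v7 ↦ 0

Try v7 = 0.
Try v1 = 1.
Try v0 = 0.
Try v4 = 1.
Try v5 = 0.
Try v3 = 1.
Unit clause (v6') forces v6 = 0.
Unit clause (v2') forces v2 = 0.
Every clause now holds.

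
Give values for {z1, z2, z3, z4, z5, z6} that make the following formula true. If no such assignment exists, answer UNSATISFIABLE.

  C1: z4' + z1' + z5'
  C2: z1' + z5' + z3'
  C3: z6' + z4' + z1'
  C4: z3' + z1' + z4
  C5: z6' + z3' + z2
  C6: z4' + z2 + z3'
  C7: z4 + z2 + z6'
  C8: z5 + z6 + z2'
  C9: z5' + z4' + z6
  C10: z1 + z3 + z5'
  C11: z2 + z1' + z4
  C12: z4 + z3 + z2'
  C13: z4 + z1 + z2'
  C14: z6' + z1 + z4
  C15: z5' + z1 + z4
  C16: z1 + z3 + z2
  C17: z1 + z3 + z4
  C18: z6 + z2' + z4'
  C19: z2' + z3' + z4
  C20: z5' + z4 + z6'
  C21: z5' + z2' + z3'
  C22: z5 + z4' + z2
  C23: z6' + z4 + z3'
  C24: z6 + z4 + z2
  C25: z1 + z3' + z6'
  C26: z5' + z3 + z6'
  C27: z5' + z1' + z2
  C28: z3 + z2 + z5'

Case z4 = 1:
Case z1 = 0:
Case z2 = 1:
(z6) alone gives z6 = 1.
(z3') alone gives z3 = 0.
(z5') alone gives z5 = 0.
This assignment satisfies each clause.

z1=0,  z2=1,  z3=0,  z4=1,  z5=0,  z6=1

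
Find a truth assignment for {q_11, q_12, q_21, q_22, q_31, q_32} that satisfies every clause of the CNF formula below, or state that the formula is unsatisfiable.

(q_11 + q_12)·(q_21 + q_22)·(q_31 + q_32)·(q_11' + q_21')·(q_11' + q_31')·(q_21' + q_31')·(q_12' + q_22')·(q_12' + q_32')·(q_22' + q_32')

Try q_11 = 1.
Unit clause (q_21') forces q_21 = 0.
Unit clause (q_22) forces q_22 = 1.
Unit clause (q_31') forces q_31 = 0.
Unit clause (q_32) forces q_32 = 1.
That conflicts with the unit clause (q_32').
That branch fails; take q_11 = 0 instead.
Unit clause (q_12) forces q_12 = 1.
Unit clause (q_22') forces q_22 = 0.
Unit clause (q_21) forces q_21 = 1.
Unit clause (q_31') forces q_31 = 0.
Unit clause (q_32) forces q_32 = 1.
That conflicts with the unit clause (q_32').
Both values of q_11 lead to a conflict.

UNSATISFIABLE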